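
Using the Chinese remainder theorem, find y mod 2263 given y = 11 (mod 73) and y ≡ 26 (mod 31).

73⁻¹ mod 31: 73×17 ≡ 1 (mod 31), so 73⁻¹ ≡ 17.
y = 11 + 73×((26 − 11)×17 mod 31) = 11 + 73×7 = 522.

522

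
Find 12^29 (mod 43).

29

12^1 ≡ 12 (mod 43)
12^2 ≡ 12^2 = 144 ≡ 15 (mod 43)
12^4 ≡ 15^2 = 225 ≡ 10 (mod 43)
12^8 ≡ 10^2 = 100 ≡ 14 (mod 43)
12^16 ≡ 14^2 = 196 ≡ 24 (mod 43)
12^29 = 12^16 * 12^8 * 12^4 * 12^1 ≡ 24 * 14 * 10 * 12 (mod 43).
Accumulate the product:
24 * 14 = 336 ≡ 35
35 * 10 = 350 ≡ 6
6 * 12 = 72 ≡ 29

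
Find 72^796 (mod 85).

1

By square-and-multiply:
796 in binary is 1100011100, i.e. 796 = 512 + 256 + 16 + 8 + 4.
72^1 ≡ 72 (mod 85)
72^2 ≡ 72^2 = 5184 ≡ 84 (mod 85)
72^4 ≡ 84^2 = 7056 ≡ 1 (mod 85)
72^8 ≡ 1^2 = 1 (mod 85)
72^16 ≡ 1^2 = 1 (mod 85)
72^32 ≡ 1^2 = 1 (mod 85)
72^64 ≡ 1^2 = 1 (mod 85)
72^128 ≡ 1^2 = 1 (mod 85)
72^256 ≡ 1^2 = 1 (mod 85)
72^512 ≡ 1^2 = 1 (mod 85)
72^796 = 72^512 * 72^256 * 72^16 * 72^8 * 72^4 ≡ 1 * 1 * 1 * 1 * 1 (mod 85).
Accumulate the product:
1 * 1 = 1
1 * 1 = 1
1 * 1 = 1
1 * 1 = 1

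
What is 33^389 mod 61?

24

Compute successive squares:
389 in binary is 110000101, i.e. 389 = 256 + 128 + 4 + 1.
33^1 ≡ 33 (mod 61)
33^2 ≡ 33^2 = 1089 ≡ 52 (mod 61)
33^4 ≡ 52^2 = 2704 ≡ 20 (mod 61)
33^8 ≡ 20^2 = 400 ≡ 34 (mod 61)
33^16 ≡ 34^2 = 1156 ≡ 58 (mod 61)
33^32 ≡ 58^2 = 3364 ≡ 9 (mod 61)
33^64 ≡ 9^2 = 81 ≡ 20 (mod 61)
33^128 ≡ 20^2 = 400 ≡ 34 (mod 61)
33^256 ≡ 34^2 = 1156 ≡ 58 (mod 61)
33^389 = 33^256 × 33^128 × 33^4 × 33^1 ≡ 58 × 34 × 20 × 33 (mod 61).
Accumulate the product:
58 × 34 = 1972 ≡ 20
20 × 20 = 400 ≡ 34
34 × 33 = 1122 ≡ 24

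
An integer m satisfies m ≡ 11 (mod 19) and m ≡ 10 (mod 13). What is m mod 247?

19⁻¹ mod 13: 19*11 ≡ 1 (mod 13), so 19⁻¹ ≡ 11.
m = 11 + 19*((10 − 11)*11 mod 13) = 11 + 19*2 = 49.
Check: 49 mod 19 = 11, 49 mod 13 = 10. ✓

49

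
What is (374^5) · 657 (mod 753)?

(374)^5 ≡ 20 (mod 753)
20 · 657 = 13140 ≡ 339 (mod 753)

339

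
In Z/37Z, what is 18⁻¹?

35

By the extended Euclidean algorithm:
37 = 2·18 + 1
18 = 18·1 + 0
gcd(18, 37) = 1, so the inverse exists.
Bézout: 1 = 1·37 − 2·18.
So 18⁻¹ ≡ −2 ≡ 35 (mod 37).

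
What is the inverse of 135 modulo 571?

313

571 = 4*135 + 31
135 = 4*31 + 11
31 = 2*11 + 9
11 = 1*9 + 2
9 = 4*2 + 1
2 = 2*1 + 0
gcd(135, 571) = 1, so the inverse exists.
Bézout: 1 = 61*571 − 258*135.
So 135⁻¹ ≡ −258 ≡ 313 (mod 571).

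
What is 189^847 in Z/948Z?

847 in binary is 1101001111, i.e. 847 = 512 + 256 + 64 + 8 + 4 + 2 + 1.
189^1 ≡ 189 (mod 948)
189^2 ≡ 189^2 = 35721 ≡ 645 (mod 948)
189^4 ≡ 645^2 = 416025 ≡ 801 (mod 948)
189^8 ≡ 801^2 = 641601 ≡ 753 (mod 948)
189^16 ≡ 753^2 = 567009 ≡ 105 (mod 948)
189^32 ≡ 105^2 = 11025 ≡ 597 (mod 948)
189^64 ≡ 597^2 = 356409 ≡ 909 (mod 948)
189^128 ≡ 909^2 = 826281 ≡ 573 (mod 948)
189^256 ≡ 573^2 = 328329 ≡ 321 (mod 948)
189^512 ≡ 321^2 = 103041 ≡ 657 (mod 948)
189^847 = 189^512 * 189^256 * 189^64 * 189^8 * 189^4 * 189^2 * 189^1 ≡ 657 * 321 * 909 * 753 * 801 * 645 * 189 (mod 948).
Accumulate the product:
657 * 321 = 210897 ≡ 441
441 * 909 = 400869 ≡ 813
813 * 753 = 612189 ≡ 729
729 * 801 = 583929 ≡ 909
909 * 645 = 586305 ≡ 441
441 * 189 = 83349 ≡ 873

873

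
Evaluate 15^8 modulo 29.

23

Compute successive squares:
15^1 ≡ 15 (mod 29)
15^2 ≡ 15^2 = 225 ≡ 22 (mod 29)
15^4 ≡ 22^2 = 484 ≡ 20 (mod 29)
15^8 ≡ 20^2 = 400 ≡ 23 (mod 29)
So 15^8 ≡ 23 (mod 29).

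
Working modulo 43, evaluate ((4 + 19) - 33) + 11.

4 + 19 = 23
23 - 33 = -10 ≡ 33 (mod 43)
33 + 11 = 44 ≡ 1 (mod 43)

1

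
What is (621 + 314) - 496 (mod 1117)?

439

621 + 314 = 935
935 - 496 = 439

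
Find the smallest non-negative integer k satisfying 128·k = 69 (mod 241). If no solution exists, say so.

gcd(128, 241) = 1, so a unique solution mod 241 exists.
128⁻¹ ≡ 209 (mod 241).
k ≡ 209·69 ≡ 202 (mod 241).

202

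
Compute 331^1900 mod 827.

555

331^1 ≡ 331 (mod 827)
331^2 ≡ 331^2 = 109561 ≡ 397 (mod 827)
331^4 ≡ 397^2 = 157609 ≡ 479 (mod 827)
331^8 ≡ 479^2 = 229441 ≡ 362 (mod 827)
331^16 ≡ 362^2 = 131044 ≡ 378 (mod 827)
331^32 ≡ 378^2 = 142884 ≡ 640 (mod 827)
331^64 ≡ 640^2 = 409600 ≡ 235 (mod 827)
331^128 ≡ 235^2 = 55225 ≡ 643 (mod 827)
331^256 ≡ 643^2 = 413449 ≡ 776 (mod 827)
331^512 ≡ 776^2 = 602176 ≡ 120 (mod 827)
331^1024 ≡ 120^2 = 14400 ≡ 341 (mod 827)
331^1900 = 331^1024 * 331^512 * 331^256 * 331^64 * 331^32 * 331^8 * 331^4 ≡ 341 * 120 * 776 * 235 * 640 * 362 * 479 (mod 827).
Accumulate the product:
341 * 120 = 40920 ≡ 397
397 * 776 = 308072 ≡ 428
428 * 235 = 100580 ≡ 513
513 * 640 = 328320 ≡ 1
1 * 362 = 362
362 * 479 = 173398 ≡ 555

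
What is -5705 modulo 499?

283

-5705 = -12·499 + 283, so -5705 ≡ 283 (mod 499).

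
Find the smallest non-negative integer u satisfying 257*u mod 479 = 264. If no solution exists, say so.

193

gcd(257, 479) = 1, so a unique solution mod 479 exists.
257⁻¹ ≡ 438 (mod 479).
u ≡ 438*264 ≡ 193 (mod 479).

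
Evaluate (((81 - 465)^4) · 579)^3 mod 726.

81 - 465 = -384 ≡ 342 (mod 726)
(342)^4 ≡ 276 (mod 726)
276 · 579 = 159804 ≡ 84 (mod 726)
(84)^3 ≡ 288 (mod 726)

288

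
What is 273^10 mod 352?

10 in binary is 1010, i.e. 10 = 8 + 2.
273^1 ≡ 273 (mod 352)
273^2 ≡ 273^2 = 74529 ≡ 257 (mod 352)
273^4 ≡ 257^2 = 66049 ≡ 225 (mod 352)
273^8 ≡ 225^2 = 50625 ≡ 289 (mod 352)
273^10 = 273^8 × 273^2 ≡ 289 × 257 (mod 352).
289 × 257 = 74273 ≡ 1 (mod 352).

1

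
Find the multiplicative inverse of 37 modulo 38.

Apply the Euclidean algorithm and back-substitute:
38 = 1×37 + 1
37 = 37×1 + 0
gcd(37, 38) = 1, so the inverse exists.
Bézout: 1 = 1×38 − 1×37.
So 37⁻¹ ≡ −1 ≡ 37 (mod 38).

37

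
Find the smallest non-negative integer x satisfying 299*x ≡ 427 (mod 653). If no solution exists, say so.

gcd(299, 653) = 1, so a unique solution mod 653 exists.
299⁻¹ ≡ 463 (mod 653).
x ≡ 463*427 ≡ 495 (mod 653).

495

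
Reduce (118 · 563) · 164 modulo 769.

753

118 · 563 = 66434 ≡ 300 (mod 769)
300 · 164 = 49200 ≡ 753 (mod 769)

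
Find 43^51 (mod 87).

51 in binary is 110011, i.e. 51 = 32 + 16 + 2 + 1.
43^1 ≡ 43 (mod 87)
43^2 ≡ 43^2 = 1849 ≡ 22 (mod 87)
43^4 ≡ 22^2 = 484 ≡ 49 (mod 87)
43^8 ≡ 49^2 = 2401 ≡ 52 (mod 87)
43^16 ≡ 52^2 = 2704 ≡ 7 (mod 87)
43^32 ≡ 7^2 = 49 (mod 87)
43^51 = 43^32 × 43^16 × 43^2 × 43^1 ≡ 49 × 7 × 22 × 43 (mod 87).
Accumulate the product:
49 × 7 = 343 ≡ 82
82 × 22 = 1804 ≡ 64
64 × 43 = 2752 ≡ 55

55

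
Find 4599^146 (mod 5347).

3255

146 in binary is 10010010, i.e. 146 = 128 + 16 + 2.
4599^1 ≡ 4599 (mod 5347)
4599^2 ≡ 4599^2 = 21150801 ≡ 3416 (mod 5347)
4599^4 ≡ 3416^2 = 11669056 ≡ 1902 (mod 5347)
4599^8 ≡ 1902^2 = 3617604 ≡ 3032 (mod 5347)
4599^16 ≡ 3032^2 = 9193024 ≡ 1531 (mod 5347)
4599^32 ≡ 1531^2 = 2343961 ≡ 1975 (mod 5347)
4599^64 ≡ 1975^2 = 3900625 ≡ 2662 (mod 5347)
4599^128 ≡ 2662^2 = 7086244 ≡ 1469 (mod 5347)
4599^146 = 4599^128 * 4599^16 * 4599^2 ≡ 1469 * 1531 * 3416 (mod 5347).
Accumulate the product:
1469 * 1531 = 2249039 ≡ 3299
3299 * 3416 = 11269384 ≡ 3255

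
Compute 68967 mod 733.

68967 = 94×733 + 65, so 68967 ≡ 65 (mod 733).

65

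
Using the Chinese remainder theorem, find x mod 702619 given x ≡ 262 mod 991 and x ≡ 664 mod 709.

629547

991⁻¹ mod 709: 991*88 ≡ 1 (mod 709), so 991⁻¹ ≡ 88.
x = 262 + 991*((664 − 262)*88 mod 709) = 262 + 991*635 = 629547.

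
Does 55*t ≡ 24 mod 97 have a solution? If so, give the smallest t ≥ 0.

41

gcd(55, 97) = 1, so a unique solution mod 97 exists.
55⁻¹ ≡ 30 (mod 97).
t ≡ 30*24 ≡ 41 (mod 97).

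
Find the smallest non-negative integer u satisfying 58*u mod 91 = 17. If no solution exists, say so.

gcd(58, 91) = 1, so a unique solution mod 91 exists.
58⁻¹ ≡ 11 (mod 91).
u ≡ 11*17 ≡ 5 (mod 91).

5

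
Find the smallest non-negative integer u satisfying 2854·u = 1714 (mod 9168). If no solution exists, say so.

gcd(2854, 9168) = 2, and 2 | 1714, so solutions exist.
Divide through by 2: 1427·u ≡ 857 mod 4584.
1427⁻¹ ≡ 4115 (mod 4584).
u ≡ 4115·857 ≡ 1459 (mod 4584).
The smallest non-negative solution is u = 1459.

1459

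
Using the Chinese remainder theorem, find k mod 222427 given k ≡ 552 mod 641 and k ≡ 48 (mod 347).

641⁻¹ mod 347: 641·72 ≡ 1 (mod 347), so 641⁻¹ ≡ 72.
k = 552 + 641·((48 − 552)·72 mod 347) = 552 + 641·147 = 94779.

94779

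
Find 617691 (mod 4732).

617691 = 130*4732 + 2531, so 617691 ≡ 2531 (mod 4732).

2531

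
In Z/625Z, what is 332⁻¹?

Apply the Euclidean algorithm and back-substitute:
625 = 1*332 + 293
332 = 1*293 + 39
293 = 7*39 + 20
39 = 1*20 + 19
20 = 1*19 + 1
19 = 19*1 + 0
gcd(332, 625) = 1, so the inverse exists.
Back-substitute for 1:
1 = 1*20 − 1*19
  = −1*39 + 2*20
  = 2*293 − 15*39
  = −15*332 + 17*293
  = 17*625 − 32*332
So 332⁻¹ ≡ −32 ≡ 593 (mod 625).

593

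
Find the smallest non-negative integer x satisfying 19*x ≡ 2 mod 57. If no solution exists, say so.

gcd(19, 57) = 19, and 19 does not divide 2.
So the congruence has no solution.

no solution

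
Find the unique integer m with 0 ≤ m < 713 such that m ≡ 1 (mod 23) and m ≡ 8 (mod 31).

70

23⁻¹ mod 31: 23*27 ≡ 1 (mod 31), so 23⁻¹ ≡ 27.
m = 1 + 23*((8 − 1)*27 mod 31) = 1 + 23*3 = 70.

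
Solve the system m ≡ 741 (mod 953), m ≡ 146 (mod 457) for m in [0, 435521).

332385

953⁻¹ mod 457: 953*375 ≡ 1 (mod 457), so 953⁻¹ ≡ 375.
m = 741 + 953*((146 − 741)*375 mod 457) = 741 + 953*348 = 332385.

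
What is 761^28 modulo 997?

By square-and-multiply:
28 in binary is 11100, i.e. 28 = 16 + 8 + 4.
761^1 ≡ 761 (mod 997)
761^2 ≡ 761^2 = 579121 ≡ 861 (mod 997)
761^4 ≡ 861^2 = 741321 ≡ 550 (mod 997)
761^8 ≡ 550^2 = 302500 ≡ 409 (mod 997)
761^16 ≡ 409^2 = 167281 ≡ 782 (mod 997)
761^28 = 761^16 * 761^8 * 761^4 ≡ 782 * 409 * 550 (mod 997).
Accumulate the product:
782 * 409 = 319838 ≡ 798
798 * 550 = 438900 ≡ 220

220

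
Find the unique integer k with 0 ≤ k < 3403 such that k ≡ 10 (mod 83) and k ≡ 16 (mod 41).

83⁻¹ mod 41: 83·1 ≡ 1 (mod 41), so 83⁻¹ ≡ 1.
k = 10 + 83·((16 − 10)·1 mod 41) = 10 + 83·6 = 508.

508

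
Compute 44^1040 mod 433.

1040 in binary is 10000010000, i.e. 1040 = 1024 + 16.
44^1 ≡ 44 (mod 433)
44^2 ≡ 44^2 = 1936 ≡ 204 (mod 433)
44^4 ≡ 204^2 = 41616 ≡ 48 (mod 433)
44^8 ≡ 48^2 = 2304 ≡ 139 (mod 433)
44^16 ≡ 139^2 = 19321 ≡ 269 (mod 433)
44^32 ≡ 269^2 = 72361 ≡ 50 (mod 433)
44^64 ≡ 50^2 = 2500 ≡ 335 (mod 433)
44^128 ≡ 335^2 = 112225 ≡ 78 (mod 433)
44^256 ≡ 78^2 = 6084 ≡ 22 (mod 433)
44^512 ≡ 22^2 = 484 ≡ 51 (mod 433)
44^1024 ≡ 51^2 = 2601 ≡ 3 (mod 433)
44^1040 = 44^1024 * 44^16 ≡ 3 * 269 (mod 433).
3 * 269 = 807 ≡ 374 (mod 433).

374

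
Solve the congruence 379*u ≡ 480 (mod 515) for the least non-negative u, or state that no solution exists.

360

gcd(379, 515) = 1, so a unique solution mod 515 exists.
379⁻¹ ≡ 284 (mod 515).
u ≡ 284*480 ≡ 360 (mod 515).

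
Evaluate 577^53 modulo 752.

321

By square-and-multiply:
577^1 ≡ 577 (mod 752)
577^2 ≡ 577^2 = 332929 ≡ 545 (mod 752)
577^4 ≡ 545^2 = 297025 ≡ 737 (mod 752)
577^8 ≡ 737^2 = 543169 ≡ 225 (mod 752)
577^16 ≡ 225^2 = 50625 ≡ 241 (mod 752)
577^32 ≡ 241^2 = 58081 ≡ 177 (mod 752)
577^53 = 577^32 × 577^16 × 577^4 × 577^1 ≡ 177 × 241 × 737 × 577 (mod 752).
Accumulate the product:
177 × 241 = 42657 ≡ 545
545 × 737 = 401665 ≡ 97
97 × 577 = 55969 ≡ 321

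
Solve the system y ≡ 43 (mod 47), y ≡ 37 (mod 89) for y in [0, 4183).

2440

47⁻¹ mod 89: 47·36 ≡ 1 (mod 89), so 47⁻¹ ≡ 36.
y = 43 + 47·((37 − 43)·36 mod 89) = 43 + 47·51 = 2440.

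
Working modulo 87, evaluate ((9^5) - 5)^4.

58

(9)^5 ≡ 63 (mod 87)
63 - 5 = 58
(58)^4 ≡ 58 (mod 87)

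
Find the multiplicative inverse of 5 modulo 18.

18 = 3×5 + 3
5 = 1×3 + 2
3 = 1×2 + 1
2 = 2×1 + 0
gcd(5, 18) = 1, so the inverse exists.
Bézout: 1 = 2×18 − 7×5.
So 5⁻¹ ≡ −7 ≡ 11 (mod 18).

11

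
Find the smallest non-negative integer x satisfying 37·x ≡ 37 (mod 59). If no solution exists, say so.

1

gcd(37, 59) = 1, so a unique solution mod 59 exists.
37⁻¹ ≡ 8 (mod 59).
x ≡ 8·37 ≡ 1 (mod 59).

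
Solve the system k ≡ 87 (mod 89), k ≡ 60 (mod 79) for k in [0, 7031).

1956

89⁻¹ mod 79: 89×8 ≡ 1 (mod 79), so 89⁻¹ ≡ 8.
k = 87 + 89×((60 − 87)×8 mod 79) = 87 + 89×21 = 1956.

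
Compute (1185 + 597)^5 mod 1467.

1185 + 597 = 1782 ≡ 315 (mod 1467)
(315)^5 ≡ 1134 (mod 1467)

1134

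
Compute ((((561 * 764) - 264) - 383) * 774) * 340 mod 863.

690

561 * 764 = 428604 ≡ 556 (mod 863)
556 - 264 = 292
292 - 383 = -91 ≡ 772 (mod 863)
772 * 774 = 597528 ≡ 332 (mod 863)
332 * 340 = 112880 ≡ 690 (mod 863)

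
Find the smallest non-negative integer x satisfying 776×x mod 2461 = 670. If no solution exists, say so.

540

gcd(776, 2461) = 1, so a unique solution mod 2461 exists.
776⁻¹ ≡ 111 (mod 2461).
x ≡ 111×670 ≡ 540 (mod 2461).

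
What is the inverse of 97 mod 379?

211

By the extended Euclidean algorithm:
379 = 3*97 + 88
97 = 1*88 + 9
88 = 9*9 + 7
9 = 1*7 + 2
7 = 3*2 + 1
2 = 2*1 + 0
gcd(97, 379) = 1, so the inverse exists.
Back-substitute for 1:
1 = 1*7 − 3*2
  = −3*9 + 4*7
  = 4*88 − 39*9
  = −39*97 + 43*88
  = 43*379 − 168*97
So 97⁻¹ ≡ −168 ≡ 211 (mod 379).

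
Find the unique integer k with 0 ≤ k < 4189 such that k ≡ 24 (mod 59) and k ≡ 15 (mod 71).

59⁻¹ mod 71: 59×65 ≡ 1 (mod 71), so 59⁻¹ ≡ 65.
k = 24 + 59×((15 − 24)×65 mod 71) = 24 + 59×54 = 3210.
Check: 3210 mod 59 = 24, 3210 mod 71 = 15. ✓

3210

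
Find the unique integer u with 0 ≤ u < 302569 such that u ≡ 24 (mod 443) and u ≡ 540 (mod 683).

443⁻¹ mod 683: 443*646 ≡ 1 (mod 683), so 443⁻¹ ≡ 646.
u = 24 + 443*((540 − 24)*646 mod 683) = 24 + 443*32 = 14200.

14200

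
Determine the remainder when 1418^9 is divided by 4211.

1933

By square-and-multiply:
9 in binary is 1001, i.e. 9 = 8 + 1.
1418^1 ≡ 1418 (mod 4211)
1418^2 ≡ 1418^2 = 2010724 ≡ 2077 (mod 4211)
1418^4 ≡ 2077^2 = 4313929 ≡ 1865 (mod 4211)
1418^8 ≡ 1865^2 = 3478225 ≡ 4150 (mod 4211)
1418^9 = 1418^8 × 1418^1 ≡ 4150 × 1418 (mod 4211).
4150 × 1418 = 5884700 ≡ 1933 (mod 4211).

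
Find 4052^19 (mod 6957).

1055

Using repeated squaring:
19 in binary is 10011, i.e. 19 = 16 + 2 + 1.
4052^1 ≡ 4052 (mod 6957)
4052^2 ≡ 4052^2 = 16418704 ≡ 184 (mod 6957)
4052^4 ≡ 184^2 = 33856 ≡ 6028 (mod 6957)
4052^8 ≡ 6028^2 = 36336784 ≡ 373 (mod 6957)
4052^16 ≡ 373^2 = 139129 ≡ 6946 (mod 6957)
4052^19 = 4052^16 × 4052^2 × 4052^1 ≡ 6946 × 184 × 4052 (mod 6957).
Accumulate the product:
6946 × 184 = 1278064 ≡ 4933
4933 × 4052 = 19988516 ≡ 1055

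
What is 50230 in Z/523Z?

50230 = 96*523 + 22, so 50230 ≡ 22 (mod 523).

22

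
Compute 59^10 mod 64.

10 in binary is 1010, i.e. 10 = 8 + 2.
59^1 ≡ 59 (mod 64)
59^2 ≡ 59^2 = 3481 ≡ 25 (mod 64)
59^4 ≡ 25^2 = 625 ≡ 49 (mod 64)
59^8 ≡ 49^2 = 2401 ≡ 33 (mod 64)
59^10 = 59^8 × 59^2 ≡ 33 × 25 (mod 64).
33 × 25 = 825 ≡ 57 (mod 64).

57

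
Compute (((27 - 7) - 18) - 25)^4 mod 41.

16

27 - 7 = 20
20 - 18 = 2
2 - 25 = -23 ≡ 18 (mod 41)
(18)^4 ≡ 16 (mod 41)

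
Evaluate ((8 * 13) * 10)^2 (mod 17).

8 * 13 = 104 ≡ 2 (mod 17)
2 * 10 = 20 ≡ 3 (mod 17)
(3)^2 ≡ 9 (mod 17)

9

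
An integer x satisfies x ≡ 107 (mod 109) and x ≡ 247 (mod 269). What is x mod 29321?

109⁻¹ mod 269: 109×116 ≡ 1 (mod 269), so 109⁻¹ ≡ 116.
x = 107 + 109×((247 − 107)×116 mod 269) = 107 + 109×100 = 11007.
Check: 11007 mod 109 = 107, 11007 mod 269 = 247. ✓

11007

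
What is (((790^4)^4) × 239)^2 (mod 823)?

(790)^4 ≡ 801 (mod 823)
(801)^4 ≡ 524 (mod 823)
524 × 239 = 125236 ≡ 140 (mod 823)
(140)^2 ≡ 671 (mod 823)

671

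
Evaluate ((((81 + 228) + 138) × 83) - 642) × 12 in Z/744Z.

36

81 + 228 = 309
309 + 138 = 447
447 × 83 = 37101 ≡ 645 (mod 744)
645 - 642 = 3
3 × 12 = 36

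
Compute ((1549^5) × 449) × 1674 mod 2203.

661

(1549)^5 ≡ 1330 (mod 2203)
1330 × 449 = 597170 ≡ 157 (mod 2203)
157 × 1674 = 262818 ≡ 661 (mod 2203)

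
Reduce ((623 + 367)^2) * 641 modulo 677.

286

623 + 367 = 990 ≡ 313 (mod 677)
(313)^2 ≡ 481 (mod 677)
481 * 641 = 308321 ≡ 286 (mod 677)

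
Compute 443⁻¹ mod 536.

219

By the extended Euclidean algorithm:
536 = 1·443 + 93
443 = 4·93 + 71
93 = 1·71 + 22
71 = 3·22 + 5
22 = 4·5 + 2
5 = 2·2 + 1
2 = 2·1 + 0
gcd(443, 536) = 1, so the inverse exists.
Bézout: 1 = −181·536 + 219·443.
So 443⁻¹ ≡ 219 (mod 536).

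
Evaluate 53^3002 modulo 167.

28

3002 in binary is 101110111010, i.e. 3002 = 2048 + 512 + 256 + 128 + 32 + 16 + 8 + 2.
53^1 ≡ 53 (mod 167)
53^2 ≡ 53^2 = 2809 ≡ 137 (mod 167)
53^4 ≡ 137^2 = 18769 ≡ 65 (mod 167)
53^8 ≡ 65^2 = 4225 ≡ 50 (mod 167)
53^16 ≡ 50^2 = 2500 ≡ 162 (mod 167)
53^32 ≡ 162^2 = 26244 ≡ 25 (mod 167)
53^64 ≡ 25^2 = 625 ≡ 124 (mod 167)
53^128 ≡ 124^2 = 15376 ≡ 12 (mod 167)
53^256 ≡ 12^2 = 144 (mod 167)
53^512 ≡ 144^2 = 20736 ≡ 28 (mod 167)
53^1024 ≡ 28^2 = 784 ≡ 116 (mod 167)
53^2048 ≡ 116^2 = 13456 ≡ 96 (mod 167)
53^3002 = 53^2048 * 53^512 * 53^256 * 53^128 * 53^32 * 53^16 * 53^8 * 53^2 ≡ 96 * 28 * 144 * 12 * 25 * 162 * 50 * 137 (mod 167).
Accumulate the product:
96 * 28 = 2688 ≡ 16
16 * 144 = 2304 ≡ 133
133 * 12 = 1596 ≡ 93
93 * 25 = 2325 ≡ 154
154 * 162 = 24948 ≡ 65
65 * 50 = 3250 ≡ 77
77 * 137 = 10549 ≡ 28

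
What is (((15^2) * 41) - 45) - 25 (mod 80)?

35

(15)^2 ≡ 65 (mod 80)
65 * 41 = 2665 ≡ 25 (mod 80)
25 - 45 = -20 ≡ 60 (mod 80)
60 - 25 = 35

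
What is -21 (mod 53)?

32

-21 = -1×53 + 32, so -21 ≡ 32 (mod 53).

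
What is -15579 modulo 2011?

509

-15579 = -8×2011 + 509, so -15579 ≡ 509 (mod 2011).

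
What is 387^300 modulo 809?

300 in binary is 100101100, i.e. 300 = 256 + 32 + 8 + 4.
387^1 ≡ 387 (mod 809)
387^2 ≡ 387^2 = 149769 ≡ 104 (mod 809)
387^4 ≡ 104^2 = 10816 ≡ 299 (mod 809)
387^8 ≡ 299^2 = 89401 ≡ 411 (mod 809)
387^16 ≡ 411^2 = 168921 ≡ 649 (mod 809)
387^32 ≡ 649^2 = 421201 ≡ 521 (mod 809)
387^64 ≡ 521^2 = 271441 ≡ 426 (mod 809)
387^128 ≡ 426^2 = 181476 ≡ 260 (mod 809)
387^256 ≡ 260^2 = 67600 ≡ 453 (mod 809)
387^300 = 387^256 * 387^32 * 387^8 * 387^4 ≡ 453 * 521 * 411 * 299 (mod 809).
Accumulate the product:
453 * 521 = 236013 ≡ 594
594 * 411 = 244134 ≡ 625
625 * 299 = 186875 ≡ 805

805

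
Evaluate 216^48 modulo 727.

Compute successive squares:
48 in binary is 110000, i.e. 48 = 32 + 16.
216^1 ≡ 216 (mod 727)
216^2 ≡ 216^2 = 46656 ≡ 128 (mod 727)
216^4 ≡ 128^2 = 16384 ≡ 390 (mod 727)
216^8 ≡ 390^2 = 152100 ≡ 157 (mod 727)
216^16 ≡ 157^2 = 24649 ≡ 658 (mod 727)
216^32 ≡ 658^2 = 432964 ≡ 399 (mod 727)
216^48 = 216^32 * 216^16 ≡ 399 * 658 (mod 727).
399 * 658 = 262542 ≡ 95 (mod 727).

95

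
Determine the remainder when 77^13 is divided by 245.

147

By square-and-multiply:
13 in binary is 1101, i.e. 13 = 8 + 4 + 1.
77^1 ≡ 77 (mod 245)
77^2 ≡ 77^2 = 5929 ≡ 49 (mod 245)
77^4 ≡ 49^2 = 2401 ≡ 196 (mod 245)
77^8 ≡ 196^2 = 38416 ≡ 196 (mod 245)
77^13 = 77^8 · 77^4 · 77^1 ≡ 196 · 196 · 77 (mod 245).
Accumulate the product:
196 · 196 = 38416 ≡ 196
196 · 77 = 15092 ≡ 147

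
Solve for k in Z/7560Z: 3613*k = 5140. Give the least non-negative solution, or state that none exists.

gcd(3613, 7560) = 1, so a unique solution mod 7560 exists.
3613⁻¹ ≡ 4957 (mod 7560).
k ≡ 4957*5140 ≡ 1780 (mod 7560).

1780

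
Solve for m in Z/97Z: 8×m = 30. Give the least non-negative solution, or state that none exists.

gcd(8, 97) = 1, so a unique solution mod 97 exists.
8⁻¹ ≡ 85 (mod 97).
m ≡ 85×30 ≡ 28 (mod 97).

28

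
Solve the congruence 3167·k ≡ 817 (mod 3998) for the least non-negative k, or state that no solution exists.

gcd(3167, 3998) = 1, so a unique solution mod 3998 exists.
3167⁻¹ ≡ 2521 (mod 3998).
k ≡ 2521·817 ≡ 687 (mod 3998).

687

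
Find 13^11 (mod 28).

13

13^1 ≡ 13 (mod 28)
13^2 ≡ 13^2 = 169 ≡ 1 (mod 28)
13^4 ≡ 1^2 = 1 (mod 28)
13^8 ≡ 1^2 = 1 (mod 28)
13^11 = 13^8 * 13^2 * 13^1 ≡ 1 * 1 * 13 (mod 28).
Accumulate the product:
1 * 1 = 1
1 * 13 = 13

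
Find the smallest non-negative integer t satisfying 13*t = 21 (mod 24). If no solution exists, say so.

gcd(13, 24) = 1, so a unique solution mod 24 exists.
13⁻¹ ≡ 13 (mod 24).
t ≡ 13*21 ≡ 9 (mod 24).

9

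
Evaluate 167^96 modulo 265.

By square-and-multiply:
96 in binary is 1100000, i.e. 96 = 64 + 32.
167^1 ≡ 167 (mod 265)
167^2 ≡ 167^2 = 27889 ≡ 64 (mod 265)
167^4 ≡ 64^2 = 4096 ≡ 121 (mod 265)
167^8 ≡ 121^2 = 14641 ≡ 66 (mod 265)
167^16 ≡ 66^2 = 4356 ≡ 116 (mod 265)
167^32 ≡ 116^2 = 13456 ≡ 206 (mod 265)
167^64 ≡ 206^2 = 42436 ≡ 36 (mod 265)
167^96 = 167^64 × 167^32 ≡ 36 × 206 (mod 265).
36 × 206 = 7416 ≡ 261 (mod 265).

261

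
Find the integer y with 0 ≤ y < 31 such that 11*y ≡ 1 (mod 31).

17

31 = 2·11 + 9
11 = 1·9 + 2
9 = 4·2 + 1
2 = 2·1 + 0
gcd(11, 31) = 1, so the inverse exists.
Bézout: 1 = 5·31 − 14·11.
So 11⁻¹ ≡ −14 ≡ 17 (mod 31).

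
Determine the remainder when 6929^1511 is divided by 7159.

4353

By square-and-multiply:
6929^1 ≡ 6929 (mod 7159)
6929^2 ≡ 6929^2 = 48011041 ≡ 2787 (mod 7159)
6929^4 ≡ 2787^2 = 7767369 ≡ 7013 (mod 7159)
6929^8 ≡ 7013^2 = 49182169 ≡ 6998 (mod 7159)
6929^16 ≡ 6998^2 = 48972004 ≡ 4444 (mod 7159)
6929^32 ≡ 4444^2 = 19749136 ≡ 4614 (mod 7159)
6929^64 ≡ 4614^2 = 21288996 ≡ 5289 (mod 7159)
6929^128 ≡ 5289^2 = 27973521 ≡ 3308 (mod 7159)
6929^256 ≡ 3308^2 = 10942864 ≡ 3912 (mod 7159)
6929^512 ≡ 3912^2 = 15303744 ≡ 4961 (mod 7159)
6929^1024 ≡ 4961^2 = 24611521 ≡ 6038 (mod 7159)
6929^1511 = 6929^1024 * 6929^256 * 6929^128 * 6929^64 * 6929^32 * 6929^4 * 6929^2 * 6929^1 ≡ 6038 * 3912 * 3308 * 5289 * 4614 * 7013 * 2787 * 6929 (mod 7159).
Accumulate the product:
6038 * 3912 = 23620656 ≡ 3115
3115 * 3308 = 10304420 ≡ 2619
2619 * 5289 = 13851891 ≡ 6385
6385 * 4614 = 29460390 ≡ 1105
1105 * 7013 = 7749365 ≡ 3327
3327 * 2787 = 9272349 ≡ 1444
1444 * 6929 = 10005476 ≡ 4353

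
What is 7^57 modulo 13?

By square-and-multiply:
57 in binary is 111001, i.e. 57 = 32 + 16 + 8 + 1.
7^1 ≡ 7 (mod 13)
7^2 ≡ 7^2 = 49 ≡ 10 (mod 13)
7^4 ≡ 10^2 = 100 ≡ 9 (mod 13)
7^8 ≡ 9^2 = 81 ≡ 3 (mod 13)
7^16 ≡ 3^2 = 9 (mod 13)
7^32 ≡ 9^2 = 81 ≡ 3 (mod 13)
7^57 = 7^32 × 7^16 × 7^8 × 7^1 ≡ 3 × 9 × 3 × 7 (mod 13).
Accumulate the product:
3 × 9 = 27 ≡ 1
1 × 3 = 3
3 × 7 = 21 ≡ 8

8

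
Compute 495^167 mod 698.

651

By square-and-multiply:
495^1 ≡ 495 (mod 698)
495^2 ≡ 495^2 = 245025 ≡ 27 (mod 698)
495^4 ≡ 27^2 = 729 ≡ 31 (mod 698)
495^8 ≡ 31^2 = 961 ≡ 263 (mod 698)
495^16 ≡ 263^2 = 69169 ≡ 67 (mod 698)
495^32 ≡ 67^2 = 4489 ≡ 301 (mod 698)
495^64 ≡ 301^2 = 90601 ≡ 559 (mod 698)
495^128 ≡ 559^2 = 312481 ≡ 475 (mod 698)
495^167 = 495^128 × 495^32 × 495^4 × 495^2 × 495^1 ≡ 475 × 301 × 31 × 27 × 495 (mod 698).
Accumulate the product:
475 × 301 = 142975 ≡ 583
583 × 31 = 18073 ≡ 623
623 × 27 = 16821 ≡ 69
69 × 495 = 34155 ≡ 651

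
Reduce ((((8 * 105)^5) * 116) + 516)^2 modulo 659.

446

8 * 105 = 840 ≡ 181 (mod 659)
(181)^5 ≡ 52 (mod 659)
52 * 116 = 6032 ≡ 101 (mod 659)
101 + 516 = 617
(617)^2 ≡ 446 (mod 659)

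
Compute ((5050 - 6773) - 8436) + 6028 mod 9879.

5050 - 6773 = -1723 ≡ 8156 (mod 9879)
8156 - 8436 = -280 ≡ 9599 (mod 9879)
9599 + 6028 = 15627 ≡ 5748 (mod 9879)

5748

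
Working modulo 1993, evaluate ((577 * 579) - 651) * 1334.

548

577 * 579 = 334083 ≡ 1252 (mod 1993)
1252 - 651 = 601
601 * 1334 = 801734 ≡ 548 (mod 1993)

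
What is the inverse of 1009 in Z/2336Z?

977

2336 = 2*1009 + 318
1009 = 3*318 + 55
318 = 5*55 + 43
55 = 1*43 + 12
43 = 3*12 + 7
12 = 1*7 + 5
7 = 1*5 + 2
5 = 2*2 + 1
2 = 2*1 + 0
gcd(1009, 2336) = 1, so the inverse exists.
Bézout: 1 = −422*2336 + 977*1009.
So 1009⁻¹ ≡ 977 (mod 2336).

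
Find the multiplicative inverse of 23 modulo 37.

29

Apply the Euclidean algorithm and back-substitute:
37 = 1×23 + 14
23 = 1×14 + 9
14 = 1×9 + 5
9 = 1×5 + 4
5 = 1×4 + 1
4 = 4×1 + 0
gcd(23, 37) = 1, so the inverse exists.
Bézout: 1 = 5×37 − 8×23.
So 23⁻¹ ≡ −8 ≡ 29 (mod 37).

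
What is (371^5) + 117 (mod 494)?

(371)^5 ≡ 193 (mod 494)
193 + 117 = 310

310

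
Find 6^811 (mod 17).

5

811 in binary is 1100101011, i.e. 811 = 512 + 256 + 32 + 8 + 2 + 1.
6^1 ≡ 6 (mod 17)
6^2 ≡ 6^2 = 36 ≡ 2 (mod 17)
6^4 ≡ 2^2 = 4 (mod 17)
6^8 ≡ 4^2 = 16 (mod 17)
6^16 ≡ 16^2 = 256 ≡ 1 (mod 17)
6^32 ≡ 1^2 = 1 (mod 17)
6^64 ≡ 1^2 = 1 (mod 17)
6^128 ≡ 1^2 = 1 (mod 17)
6^256 ≡ 1^2 = 1 (mod 17)
6^512 ≡ 1^2 = 1 (mod 17)
6^811 = 6^512 × 6^256 × 6^32 × 6^8 × 6^2 × 6^1 ≡ 1 × 1 × 1 × 16 × 2 × 6 (mod 17).
Accumulate the product:
1 × 1 = 1
1 × 1 = 1
1 × 16 = 16
16 × 2 = 32 ≡ 15
15 × 6 = 90 ≡ 5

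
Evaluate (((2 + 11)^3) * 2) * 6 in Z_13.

0

2 + 11 = 13 ≡ 0 (mod 13)
(0)^3 ≡ 0 (mod 13)
0 * 2 = 0
0 * 6 = 0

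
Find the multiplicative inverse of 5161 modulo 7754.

2171

Apply the Euclidean algorithm and back-substitute:
7754 = 1·5161 + 2593
5161 = 1·2593 + 2568
2593 = 1·2568 + 25
2568 = 102·25 + 18
25 = 1·18 + 7
18 = 2·7 + 4
7 = 1·4 + 3
4 = 1·3 + 1
3 = 3·1 + 0
gcd(5161, 7754) = 1, so the inverse exists.
Back-substitute for 1:
1 = 1·4 − 1·3
  = −1·7 + 2·4
  = 2·18 − 5·7
  = −5·25 + 7·18
  = 7·2568 − 719·25
  = −719·2593 + 726·2568
  = 726·5161 − 1445·2593
  = −1445·7754 + 2171·5161
So 5161⁻¹ ≡ 2171 (mod 7754).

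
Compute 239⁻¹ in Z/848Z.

479

848 = 3·239 + 131
239 = 1·131 + 108
131 = 1·108 + 23
108 = 4·23 + 16
23 = 1·16 + 7
16 = 2·7 + 2
7 = 3·2 + 1
2 = 2·1 + 0
gcd(239, 848) = 1, so the inverse exists.
Back-substitute for 1:
1 = 1·7 − 3·2
  = −3·16 + 7·7
  = 7·23 − 10·16
  = −10·108 + 47·23
  = 47·131 − 57·108
  = −57·239 + 104·131
  = 104·848 − 369·239
So 239⁻¹ ≡ −369 ≡ 479 (mod 848).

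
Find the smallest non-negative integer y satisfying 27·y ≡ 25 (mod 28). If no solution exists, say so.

gcd(27, 28) = 1, so a unique solution mod 28 exists.
27⁻¹ ≡ 27 (mod 28).
y ≡ 27·25 ≡ 3 (mod 28).

3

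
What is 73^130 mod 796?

Compute successive squares:
73^1 ≡ 73 (mod 796)
73^2 ≡ 73^2 = 5329 ≡ 553 (mod 796)
73^4 ≡ 553^2 = 305809 ≡ 145 (mod 796)
73^8 ≡ 145^2 = 21025 ≡ 329 (mod 796)
73^16 ≡ 329^2 = 108241 ≡ 781 (mod 796)
73^32 ≡ 781^2 = 609961 ≡ 225 (mod 796)
73^64 ≡ 225^2 = 50625 ≡ 477 (mod 796)
73^128 ≡ 477^2 = 227529 ≡ 669 (mod 796)
73^130 = 73^128 × 73^2 ≡ 669 × 553 (mod 796).
669 × 553 = 369957 ≡ 613 (mod 796).

613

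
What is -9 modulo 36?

-9 = -1*36 + 27, so -9 ≡ 27 (mod 36).

27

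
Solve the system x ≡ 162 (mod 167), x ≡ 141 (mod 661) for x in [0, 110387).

108545

167⁻¹ mod 661: 167·95 ≡ 1 (mod 661), so 167⁻¹ ≡ 95.
x = 162 + 167·((141 − 162)·95 mod 661) = 162 + 167·649 = 108545.
Check: 108545 mod 167 = 162, 108545 mod 661 = 141. ✓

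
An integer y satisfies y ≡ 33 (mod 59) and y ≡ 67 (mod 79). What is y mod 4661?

1331

59⁻¹ mod 79: 59·75 ≡ 1 (mod 79), so 59⁻¹ ≡ 75.
y = 33 + 59·((67 − 33)·75 mod 79) = 33 + 59·22 = 1331.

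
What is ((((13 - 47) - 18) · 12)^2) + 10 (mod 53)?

13 - 47 = -34 ≡ 19 (mod 53)
19 - 18 = 1
1 · 12 = 12
(12)^2 ≡ 38 (mod 53)
38 + 10 = 48

48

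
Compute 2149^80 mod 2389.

975

Compute successive squares:
80 in binary is 1010000, i.e. 80 = 64 + 16.
2149^1 ≡ 2149 (mod 2389)
2149^2 ≡ 2149^2 = 4618201 ≡ 264 (mod 2389)
2149^4 ≡ 264^2 = 69696 ≡ 415 (mod 2389)
2149^8 ≡ 415^2 = 172225 ≡ 217 (mod 2389)
2149^16 ≡ 217^2 = 47089 ≡ 1698 (mod 2389)
2149^32 ≡ 1698^2 = 2883204 ≡ 2070 (mod 2389)
2149^64 ≡ 2070^2 = 4284900 ≡ 1423 (mod 2389)
2149^80 = 2149^64 × 2149^16 ≡ 1423 × 1698 (mod 2389).
1423 × 1698 = 2416254 ≡ 975 (mod 2389).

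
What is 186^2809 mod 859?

Using repeated squaring:
2809 in binary is 101011111001, i.e. 2809 = 2048 + 512 + 128 + 64 + 32 + 16 + 8 + 1.
186^1 ≡ 186 (mod 859)
186^2 ≡ 186^2 = 34596 ≡ 236 (mod 859)
186^4 ≡ 236^2 = 55696 ≡ 720 (mod 859)
186^8 ≡ 720^2 = 518400 ≡ 423 (mod 859)
186^16 ≡ 423^2 = 178929 ≡ 257 (mod 859)
186^32 ≡ 257^2 = 66049 ≡ 765 (mod 859)
186^64 ≡ 765^2 = 585225 ≡ 246 (mod 859)
186^128 ≡ 246^2 = 60516 ≡ 386 (mod 859)
186^256 ≡ 386^2 = 148996 ≡ 389 (mod 859)
186^512 ≡ 389^2 = 151321 ≡ 137 (mod 859)
186^1024 ≡ 137^2 = 18769 ≡ 730 (mod 859)
186^2048 ≡ 730^2 = 532900 ≡ 320 (mod 859)
186^2809 = 186^2048 * 186^512 * 186^128 * 186^64 * 186^32 * 186^16 * 186^8 * 186^1 ≡ 320 * 137 * 386 * 246 * 765 * 257 * 423 * 186 (mod 859).
Accumulate the product:
320 * 137 = 43840 ≡ 31
31 * 386 = 11966 ≡ 799
799 * 246 = 196554 ≡ 702
702 * 765 = 537030 ≡ 155
155 * 257 = 39835 ≡ 321
321 * 423 = 135783 ≡ 61
61 * 186 = 11346 ≡ 179

179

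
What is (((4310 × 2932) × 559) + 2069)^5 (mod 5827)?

1592

4310 × 2932 = 12636920 ≡ 3984 (mod 5827)
3984 × 559 = 2227056 ≡ 1142 (mod 5827)
1142 + 2069 = 3211
(3211)^5 ≡ 1592 (mod 5827)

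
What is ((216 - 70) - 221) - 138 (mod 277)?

216 - 70 = 146
146 - 221 = -75 ≡ 202 (mod 277)
202 - 138 = 64

64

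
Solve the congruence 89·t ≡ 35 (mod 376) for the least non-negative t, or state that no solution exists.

gcd(89, 376) = 1, so a unique solution mod 376 exists.
89⁻¹ ≡ 169 (mod 376).
t ≡ 169·35 ≡ 275 (mod 376).

275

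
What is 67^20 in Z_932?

881

Compute successive squares:
67^1 ≡ 67 (mod 932)
67^2 ≡ 67^2 = 4489 ≡ 761 (mod 932)
67^4 ≡ 761^2 = 579121 ≡ 349 (mod 932)
67^8 ≡ 349^2 = 121801 ≡ 641 (mod 932)
67^16 ≡ 641^2 = 410881 ≡ 801 (mod 932)
67^20 = 67^16 · 67^4 ≡ 801 · 349 (mod 932).
801 · 349 = 279549 ≡ 881 (mod 932).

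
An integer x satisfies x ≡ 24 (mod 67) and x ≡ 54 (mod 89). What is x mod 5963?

2101

67⁻¹ mod 89: 67×4 ≡ 1 (mod 89), so 67⁻¹ ≡ 4.
x = 24 + 67×((54 − 24)×4 mod 89) = 24 + 67×31 = 2101.
Check: 2101 mod 67 = 24, 2101 mod 89 = 54. ✓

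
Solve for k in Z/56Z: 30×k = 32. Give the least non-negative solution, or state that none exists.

gcd(30, 56) = 2, and 2 | 32, so solutions exist.
Divide through by 2: 15×k mod 28 = 16.
15⁻¹ ≡ 15 (mod 28).
k ≡ 15×16 ≡ 16 (mod 28).
The smallest non-negative solution is k = 16.

16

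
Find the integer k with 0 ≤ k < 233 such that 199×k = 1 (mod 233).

185

233 = 1*199 + 34
199 = 5*34 + 29
34 = 1*29 + 5
29 = 5*5 + 4
5 = 1*4 + 1
4 = 4*1 + 0
gcd(199, 233) = 1, so the inverse exists.
Bézout: 1 = 41*233 − 48*199.
So 199⁻¹ ≡ −48 ≡ 185 (mod 233).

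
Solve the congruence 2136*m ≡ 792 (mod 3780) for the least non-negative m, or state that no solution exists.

57

gcd(2136, 3780) = 12, and 12 | 792, so solutions exist.
Divide through by 12: 178*m ≡ 66 (mod 315).
178⁻¹ ≡ 292 (mod 315).
m ≡ 292*66 ≡ 57 (mod 315).
The smallest non-negative solution is m = 57.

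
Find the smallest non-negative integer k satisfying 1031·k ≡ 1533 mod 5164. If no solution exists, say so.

2591

gcd(1031, 5164) = 1, so a unique solution mod 5164 exists.
1031⁻¹ ≡ 1147 (mod 5164).
k ≡ 1147·1533 ≡ 2591 (mod 5164).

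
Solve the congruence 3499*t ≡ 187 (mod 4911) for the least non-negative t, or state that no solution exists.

gcd(3499, 4911) = 1, so a unique solution mod 4911 exists.
3499⁻¹ ≡ 4198 (mod 4911).
t ≡ 4198*187 ≡ 4177 (mod 4911).

4177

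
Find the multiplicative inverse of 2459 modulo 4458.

785

By the extended Euclidean algorithm:
4458 = 1·2459 + 1999
2459 = 1·1999 + 460
1999 = 4·460 + 159
460 = 2·159 + 142
159 = 1·142 + 17
142 = 8·17 + 6
17 = 2·6 + 5
6 = 1·5 + 1
5 = 5·1 + 0
gcd(2459, 4458) = 1, so the inverse exists.
Back-substitute for 1:
1 = 1·6 − 1·5
  = −1·17 + 3·6
  = 3·142 − 25·17
  = −25·159 + 28·142
  = 28·460 − 81·159
  = −81·1999 + 352·460
  = 352·2459 − 433·1999
  = −433·4458 + 785·2459
So 2459⁻¹ ≡ 785 (mod 4458).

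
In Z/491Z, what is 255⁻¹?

181

By the extended Euclidean algorithm:
491 = 1×255 + 236
255 = 1×236 + 19
236 = 12×19 + 8
19 = 2×8 + 3
8 = 2×3 + 2
3 = 1×2 + 1
2 = 2×1 + 0
gcd(255, 491) = 1, so the inverse exists.
Back-substitute for 1:
1 = 1×3 − 1×2
  = −1×8 + 3×3
  = 3×19 − 7×8
  = −7×236 + 87×19
  = 87×255 − 94×236
  = −94×491 + 181×255
So 255⁻¹ ≡ 181 (mod 491).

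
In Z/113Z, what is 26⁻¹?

100

Apply the Euclidean algorithm and back-substitute:
113 = 4×26 + 9
26 = 2×9 + 8
9 = 1×8 + 1
8 = 8×1 + 0
gcd(26, 113) = 1, so the inverse exists.
Bézout: 1 = 3×113 − 13×26.
So 26⁻¹ ≡ −13 ≡ 100 (mod 113).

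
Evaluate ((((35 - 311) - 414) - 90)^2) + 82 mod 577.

324

35 - 311 = -276 ≡ 301 (mod 577)
301 - 414 = -113 ≡ 464 (mod 577)
464 - 90 = 374
(374)^2 ≡ 242 (mod 577)
242 + 82 = 324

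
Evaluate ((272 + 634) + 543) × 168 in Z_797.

347

272 + 634 = 906 ≡ 109 (mod 797)
109 + 543 = 652
652 × 168 = 109536 ≡ 347 (mod 797)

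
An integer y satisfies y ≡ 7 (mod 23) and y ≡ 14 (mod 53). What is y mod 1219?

23⁻¹ mod 53: 23×30 ≡ 1 (mod 53), so 23⁻¹ ≡ 30.
y = 7 + 23×((14 − 7)×30 mod 53) = 7 + 23×51 = 1180.

1180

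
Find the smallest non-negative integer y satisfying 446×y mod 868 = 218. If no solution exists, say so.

gcd(446, 868) = 2, and 2 | 218, so solutions exist.
Divide through by 2: 223×y ≡ 109 (mod 434).
223⁻¹ ≡ 181 (mod 434).
y ≡ 181×109 ≡ 199 (mod 434).
The smallest non-negative solution is y = 199.

199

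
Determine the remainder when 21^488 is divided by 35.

Using repeated squaring:
21^1 ≡ 21 (mod 35)
21^2 ≡ 21^2 = 441 ≡ 21 (mod 35)
21^4 ≡ 21^2 = 441 ≡ 21 (mod 35)
21^8 ≡ 21^2 = 441 ≡ 21 (mod 35)
21^16 ≡ 21^2 = 441 ≡ 21 (mod 35)
21^32 ≡ 21^2 = 441 ≡ 21 (mod 35)
21^64 ≡ 21^2 = 441 ≡ 21 (mod 35)
21^128 ≡ 21^2 = 441 ≡ 21 (mod 35)
21^256 ≡ 21^2 = 441 ≡ 21 (mod 35)
21^488 = 21^256 · 21^128 · 21^64 · 21^32 · 21^8 ≡ 21 · 21 · 21 · 21 · 21 (mod 35).
Accumulate the product:
21 · 21 = 441 ≡ 21
21 · 21 = 441 ≡ 21
21 · 21 = 441 ≡ 21
21 · 21 = 441 ≡ 21

21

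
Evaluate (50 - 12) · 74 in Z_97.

50 - 12 = 38
38 · 74 = 2812 ≡ 96 (mod 97)

96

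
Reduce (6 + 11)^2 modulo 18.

1

6 + 11 = 17
(17)^2 ≡ 1 (mod 18)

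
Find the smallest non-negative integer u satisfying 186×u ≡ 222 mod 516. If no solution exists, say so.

65

gcd(186, 516) = 6, and 6 | 222, so solutions exist.
Divide through by 6: 31×u mod 86 = 37.
31⁻¹ ≡ 25 (mod 86).
u ≡ 25×37 ≡ 65 (mod 86).
The smallest non-negative solution is u = 65.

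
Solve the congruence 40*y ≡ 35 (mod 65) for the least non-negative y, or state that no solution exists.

gcd(40, 65) = 5, and 5 | 35, so solutions exist.
Divide through by 5: 8*y ≡ 7 mod 13.
8⁻¹ ≡ 5 (mod 13).
y ≡ 5*7 ≡ 9 (mod 13).
The smallest non-negative solution is y = 9.

9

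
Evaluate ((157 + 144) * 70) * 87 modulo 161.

105

157 + 144 = 301 ≡ 140 (mod 161)
140 * 70 = 9800 ≡ 140 (mod 161)
140 * 87 = 12180 ≡ 105 (mod 161)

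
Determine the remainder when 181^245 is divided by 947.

245 in binary is 11110101, i.e. 245 = 128 + 64 + 32 + 16 + 4 + 1.
181^1 ≡ 181 (mod 947)
181^2 ≡ 181^2 = 32761 ≡ 563 (mod 947)
181^4 ≡ 563^2 = 316969 ≡ 671 (mod 947)
181^8 ≡ 671^2 = 450241 ≡ 416 (mod 947)
181^16 ≡ 416^2 = 173056 ≡ 702 (mod 947)
181^32 ≡ 702^2 = 492804 ≡ 364 (mod 947)
181^64 ≡ 364^2 = 132496 ≡ 863 (mod 947)
181^128 ≡ 863^2 = 744769 ≡ 427 (mod 947)
181^245 = 181^128 · 181^64 · 181^32 · 181^16 · 181^4 · 181^1 ≡ 427 · 863 · 364 · 702 · 671 · 181 (mod 947).
Accumulate the product:
427 · 863 = 368501 ≡ 118
118 · 364 = 42952 ≡ 337
337 · 702 = 236574 ≡ 771
771 · 671 = 517341 ≡ 279
279 · 181 = 50499 ≡ 308

308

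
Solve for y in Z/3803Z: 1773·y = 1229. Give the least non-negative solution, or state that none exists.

gcd(1773, 3803) = 1, so a unique solution mod 3803 exists.
1773⁻¹ ≡ 2486 (mod 3803).
y ≡ 2486·1229 ≡ 1485 (mod 3803).

1485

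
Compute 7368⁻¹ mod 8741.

4692

By the extended Euclidean algorithm:
8741 = 1×7368 + 1373
7368 = 5×1373 + 503
1373 = 2×503 + 367
503 = 1×367 + 136
367 = 2×136 + 95
136 = 1×95 + 41
95 = 2×41 + 13
41 = 3×13 + 2
13 = 6×2 + 1
2 = 2×1 + 0
gcd(7368, 8741) = 1, so the inverse exists.
Bézout: 1 = 3413×8741 − 4049×7368.
So 7368⁻¹ ≡ −4049 ≡ 4692 (mod 8741).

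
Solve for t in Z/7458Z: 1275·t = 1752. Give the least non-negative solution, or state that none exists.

2230

gcd(1275, 7458) = 3, and 3 | 1752, so solutions exist.
Divide through by 3: 425·t mod 2486 = 584.
425⁻¹ ≡ 1515 (mod 2486).
t ≡ 1515·584 ≡ 2230 (mod 2486).
The smallest non-negative solution is t = 2230.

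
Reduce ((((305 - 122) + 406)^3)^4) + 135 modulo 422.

304

305 - 122 = 183
183 + 406 = 589 ≡ 167 (mod 422)
(167)^3 ≡ 271 (mod 422)
(271)^4 ≡ 169 (mod 422)
169 + 135 = 304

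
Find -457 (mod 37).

24

-457 = -13·37 + 24, so -457 ≡ 24 (mod 37).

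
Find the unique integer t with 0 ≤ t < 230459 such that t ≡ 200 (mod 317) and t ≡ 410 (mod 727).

317⁻¹ mod 727: 317·555 ≡ 1 (mod 727), so 317⁻¹ ≡ 555.
t = 200 + 317·((410 − 200)·555 mod 727) = 200 + 317·230 = 73110.
Check: 73110 mod 317 = 200, 73110 mod 727 = 410. ✓

73110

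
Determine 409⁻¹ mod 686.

369

Run the extended Euclidean algorithm:
686 = 1×409 + 277
409 = 1×277 + 132
277 = 2×132 + 13
132 = 10×13 + 2
13 = 6×2 + 1
2 = 2×1 + 0
gcd(409, 686) = 1, so the inverse exists.
Back-substitute for 1:
1 = 1×13 − 6×2
  = −6×132 + 61×13
  = 61×277 − 128×132
  = −128×409 + 189×277
  = 189×686 − 317×409
So 409⁻¹ ≡ −317 ≡ 369 (mod 686).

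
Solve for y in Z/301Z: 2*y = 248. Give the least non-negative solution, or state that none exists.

gcd(2, 301) = 1, so a unique solution mod 301 exists.
2⁻¹ ≡ 151 (mod 301).
y ≡ 151*248 ≡ 124 (mod 301).

124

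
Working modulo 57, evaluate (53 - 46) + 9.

53 - 46 = 7
7 + 9 = 16

16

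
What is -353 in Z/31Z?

-353 = -12·31 + 19, so -353 ≡ 19 (mod 31).

19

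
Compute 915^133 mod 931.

705

915^1 ≡ 915 (mod 931)
915^2 ≡ 915^2 = 837225 ≡ 256 (mod 931)
915^4 ≡ 256^2 = 65536 ≡ 366 (mod 931)
915^8 ≡ 366^2 = 133956 ≡ 823 (mod 931)
915^16 ≡ 823^2 = 677329 ≡ 492 (mod 931)
915^32 ≡ 492^2 = 242064 ≡ 4 (mod 931)
915^64 ≡ 4^2 = 16 (mod 931)
915^128 ≡ 16^2 = 256 (mod 931)
915^133 = 915^128 * 915^4 * 915^1 ≡ 256 * 366 * 915 (mod 931).
Accumulate the product:
256 * 366 = 93696 ≡ 596
596 * 915 = 545340 ≡ 705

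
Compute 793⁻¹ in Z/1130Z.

57

By the extended Euclidean algorithm:
1130 = 1×793 + 337
793 = 2×337 + 119
337 = 2×119 + 99
119 = 1×99 + 20
99 = 4×20 + 19
20 = 1×19 + 1
19 = 19×1 + 0
gcd(793, 1130) = 1, so the inverse exists.
Back-substitute for 1:
1 = 1×20 − 1×19
  = −1×99 + 5×20
  = 5×119 − 6×99
  = −6×337 + 17×119
  = 17×793 − 40×337
  = −40×1130 + 57×793
So 793⁻¹ ≡ 57 (mod 1130).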